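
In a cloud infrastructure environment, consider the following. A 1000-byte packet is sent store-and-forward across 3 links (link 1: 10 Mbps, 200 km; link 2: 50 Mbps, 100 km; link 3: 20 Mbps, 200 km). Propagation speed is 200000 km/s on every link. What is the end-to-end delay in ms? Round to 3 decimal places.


Packet = 1000 bytes = 8000 bits. Store-and-forward: sum (t_trans + t_prop) per link.
Link 1: t_trans = 8000/(10*10^6) s = 0.8000 ms; t_prop = 200/200000 s = 1.0000 ms; subtotal = 1.8000 ms
Link 2: t_trans = 8000/(50*10^6) s = 0.1600 ms; t_prop = 100/200000 s = 0.5000 ms; subtotal = 0.6600 ms
Link 3: t_trans = 8000/(20*10^6) s = 0.4000 ms; t_prop = 200/200000 s = 1.0000 ms; subtotal = 1.4000 ms
End-to-end = 1.8000 + 0.6600 + 1.4000 = 3.8600 ms -> 3.860 ms (3 dp)

3.860


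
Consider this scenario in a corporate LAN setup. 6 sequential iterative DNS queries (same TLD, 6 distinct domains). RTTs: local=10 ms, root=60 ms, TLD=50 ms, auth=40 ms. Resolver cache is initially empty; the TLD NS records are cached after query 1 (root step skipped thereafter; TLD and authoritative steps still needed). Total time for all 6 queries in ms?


Lookup 1 (cold cache): local + root + TLD + auth = 10 + 60 + 50 + 40 = 160 ms
Lookups 2..6 (TLD NS cached -> skip root; new domain -> still ask TLD and auth): local + TLD + auth = 10 + 50 + 40 = 100 ms each
Remaining 5 lookups: 5 * 100 = 500 ms
Total = 160 + 500 = 660 ms

660


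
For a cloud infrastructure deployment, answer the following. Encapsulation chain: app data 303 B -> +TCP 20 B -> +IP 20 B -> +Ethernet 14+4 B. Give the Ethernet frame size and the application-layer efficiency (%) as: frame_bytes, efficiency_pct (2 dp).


TCP segment = 303 + 20 = 323 B
IP packet = 323 + 20 = 343 B
Ethernet frame = 343 + 14 + 4 = 361 B
Efficiency = app / frame = 303 / 361 = 0.839335 = 83.9335% -> 83.93% (2 dp)

361, 83.93


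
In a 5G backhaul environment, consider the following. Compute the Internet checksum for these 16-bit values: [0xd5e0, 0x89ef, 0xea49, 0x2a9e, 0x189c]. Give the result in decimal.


Given words: [0xd5e0, 0x89ef, 0xea49, 0x2a9e, 0x189c]
Step 1: Sum all words
Raw sum = 54752 + 35311 + 59977 + 10910 + 6300 = 167250
Step 2: Fold carry: (36178 + 2) = 36180
One's complement = ~36180 & 0xFFFF = 29355

29355


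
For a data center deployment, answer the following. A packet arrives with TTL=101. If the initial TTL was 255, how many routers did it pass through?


Given: initial TTL = 255, received TTL = 101
Hops = initial TTL - received TTL
Hops = 255 - 101 = 154

154


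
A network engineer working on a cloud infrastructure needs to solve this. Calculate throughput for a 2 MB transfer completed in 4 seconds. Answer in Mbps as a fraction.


Given: file = 2 MB, time = 4 s
File in Mb = 2 * 8 = 16 Mb
Throughput = 16 / 4 Mbps
Throughput = 4 Mbps

4


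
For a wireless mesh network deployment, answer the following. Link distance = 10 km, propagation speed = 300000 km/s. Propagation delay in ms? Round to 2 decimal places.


Given: distance = 10 km, speed = 300000 km/s
Delay = distance / speed = 10 / 300000 seconds
Delay in ms = 10 * 1000 / 300000
Delay = 0.0333 ms
Rounded to 2 dp = 0.03 ms

0.03


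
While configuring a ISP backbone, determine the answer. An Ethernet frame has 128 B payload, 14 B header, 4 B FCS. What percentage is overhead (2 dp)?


Given: payload = 128 B, header = 14 B, trailer = 4 B
Overhead bytes = header + trailer = 14 + 4 = 18
Total frame = payload + overhead = 128 + 18 = 146
Overhead % = 18 / 146 * 100 = 12.3288% -> 12.33% (2 dp)

12.33


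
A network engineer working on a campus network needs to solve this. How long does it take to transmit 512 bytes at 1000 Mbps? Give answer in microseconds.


Given: packet = 512 bytes, bandwidth = 1000 Mbps
Packet in bits = 512 * 8 = 4096 bits
Bandwidth = 1000 * 10^6 = 1000000000 bps
Time = 4096 / 1000000000 seconds
Time in us = 4096 * 10^6 / 1000000000 = 4.096

4.096


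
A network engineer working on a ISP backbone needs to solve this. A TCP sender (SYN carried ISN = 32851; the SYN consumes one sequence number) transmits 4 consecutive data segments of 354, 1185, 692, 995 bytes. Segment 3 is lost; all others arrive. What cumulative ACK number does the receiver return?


SYN uses sequence number 32851; first data byte = ISN + 1 = 32852.
Segment 1: SEQ = 32852, len = 354 B, covers [32852, 33205]
Segment 2: SEQ = 33206, len = 1185 B, covers [33206, 34390]
Segment 3: SEQ = 34391, len = 692 B, covers [34391, 35082] [LOST]
Segment 4: SEQ = 35083, len = 995 B, covers [35083, 36077]
In-order data received: bytes [32852, 34390] (segments 1..2).
Segment 3 missing -> gap begins at byte 34391; later segments buffered out of order.
Cumulative ACK = next expected in-order byte = 32852 + 354 + 1185 = 34391

34391


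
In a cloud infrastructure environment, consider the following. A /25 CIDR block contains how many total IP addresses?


Given: CIDR prefix /25
Host bits = 32 - 25 = 7
Total addresses = 2^7 = 128

128


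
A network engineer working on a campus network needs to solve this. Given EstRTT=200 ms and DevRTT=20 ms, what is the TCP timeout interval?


Given: EstRTT = 200 ms, DevRTT = 20 ms
Timeout = EstRTT + 4 * DevRTT
4 * DevRTT = 4 * 20 = 80
Timeout = 200 + 80 = 280 ms

280


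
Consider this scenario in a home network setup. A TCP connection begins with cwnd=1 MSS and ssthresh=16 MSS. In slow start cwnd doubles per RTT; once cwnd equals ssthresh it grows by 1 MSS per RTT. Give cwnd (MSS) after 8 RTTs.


RTT 0: cwnd = 1 MSS (initial)
RTT 1: cwnd = 2 MSS (slow start, doubled)
RTT 2: cwnd = 4 MSS (slow start, doubled)
RTT 3: cwnd = 8 MSS (slow start, doubled)
RTT 4: cwnd = 16 MSS (slow start, doubled)
RTT 5: cwnd = 17 MSS (congestion avoidance, +1)
RTT 6: cwnd = 18 MSS (congestion avoidance, +1)
RTT 7: cwnd = 19 MSS (congestion avoidance, +1)
RTT 8: cwnd = 20 MSS (congestion avoidance, +1)

20


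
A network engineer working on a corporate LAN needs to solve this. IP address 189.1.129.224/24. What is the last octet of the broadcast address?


Given: IP = 189.1.129.224, prefix = /24
Host bits = 32 - 24 = 8
Network last octet = 224 AND mask = 0
Host part size = 2^8 - 1 = 255
Broadcast last octet = 0 OR 255 = 255

255


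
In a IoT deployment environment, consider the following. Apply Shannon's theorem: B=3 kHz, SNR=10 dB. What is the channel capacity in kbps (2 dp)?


Given: B = 3 kHz, SNR = 10 dB
SNR linear = 10^(10/10) = 10
1 + SNR = 11
log2(11) = 3.4594316186
C = 3 * 1000 * 3.4594316186 = 10378.2949 bps
C = 10.378295 kbps -> 10.38 kbps (2 dp)

10.38


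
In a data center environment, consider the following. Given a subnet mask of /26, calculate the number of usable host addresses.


Given: subnet mask /26
Host bits = 32 - 26 = 6
Total addresses = 2^6 = 64
Usable hosts = 64 - 2 (network + broadcast) = 62

62


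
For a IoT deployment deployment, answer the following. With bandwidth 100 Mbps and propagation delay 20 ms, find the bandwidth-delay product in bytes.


Given: bandwidth = 100 Mbps, delay = 20 ms
BDP in bits = 100 * 10^6 * 20 / 1000
BDP in bits = 2000000
BDP in bytes = 2000000 / 8 = 250000

250000


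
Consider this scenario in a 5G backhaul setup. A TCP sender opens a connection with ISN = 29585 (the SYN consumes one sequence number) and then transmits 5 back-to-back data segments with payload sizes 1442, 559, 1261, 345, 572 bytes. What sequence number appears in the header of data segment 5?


The SYN occupies sequence number ISN = 29585, so the first data byte is ISN + 1 = 29586.
SEQ of data segment i = (ISN + 1) + sum of payload sizes of segments 1..i-1.
Segment 1: SEQ = 29586, payload = 1442 bytes
Segment 2: SEQ = 31028, payload = 559 bytes
Segment 3: SEQ = 31587, payload = 1261 bytes
Segment 4: SEQ = 32848, payload = 345 bytes
Segment 5: SEQ = 33193, payload = 572 bytes
SEQ of segment 5 = 29586 + 1442 + 559 + 1261 + 345 = 33193

33193


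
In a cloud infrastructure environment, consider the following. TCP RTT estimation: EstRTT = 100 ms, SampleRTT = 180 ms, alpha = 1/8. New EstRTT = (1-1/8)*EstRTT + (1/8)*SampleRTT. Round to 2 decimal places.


Given: EstRTT = 100 ms, SampleRTT = 180 ms, alpha = 1/8
New EstRTT = (1 - alpha) * EstRTT + alpha * SampleRTT
(7/8) * 100 = 87.5
(1/8) * 180 = 22.5
New EstRTT = 87.5 + 22.5 = 110 ms -> 110.00 ms (2 dp)

110.00


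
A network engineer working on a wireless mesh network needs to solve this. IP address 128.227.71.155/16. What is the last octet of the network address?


Given: IP = 128.227.71.155, prefix = /16
Subnet mask = 255.255.0.0
Last octet of IP: 155
Last octet of mask: 0
Network last octet = 155 AND 0 = 0

0


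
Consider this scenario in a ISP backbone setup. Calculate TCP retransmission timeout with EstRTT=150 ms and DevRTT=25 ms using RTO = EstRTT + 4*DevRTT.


Given: EstRTT = 150 ms, DevRTT = 25 ms
Timeout = EstRTT + 4 * DevRTT
4 * DevRTT = 4 * 25 = 100
Timeout = 150 + 100 = 250 ms

250


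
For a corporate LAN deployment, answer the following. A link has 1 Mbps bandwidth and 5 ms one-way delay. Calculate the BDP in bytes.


Given: bandwidth = 1 Mbps, delay = 5 ms
BDP in bits = 1 * 10^6 * 5 / 1000
BDP in bits = 5000
BDP in bytes = 5000 / 8 = 625

625


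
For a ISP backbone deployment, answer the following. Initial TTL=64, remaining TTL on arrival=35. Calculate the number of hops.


Given: initial TTL = 64, received TTL = 35
Hops = initial TTL - received TTL
Hops = 64 - 35 = 29

29


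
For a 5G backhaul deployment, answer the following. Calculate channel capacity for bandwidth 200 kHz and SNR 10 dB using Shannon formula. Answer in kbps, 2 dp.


Given: B = 200 kHz, SNR = 10 dB
SNR linear = 10^(10/10) = 10
1 + SNR = 11
log2(11) = 3.4594316186
C = 200 * 1000 * 3.4594316186 = 691886.3237 bps
C = 691.886324 kbps -> 691.89 kbps (2 dp)

691.89


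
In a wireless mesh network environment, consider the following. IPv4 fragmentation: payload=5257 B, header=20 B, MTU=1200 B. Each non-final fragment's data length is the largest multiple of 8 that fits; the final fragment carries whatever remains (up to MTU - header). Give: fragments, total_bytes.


Max data per non-final fragment = floor((MTU - header)/8)*8 = floor((1200 - 20)/8)*8 = floor(1180/8)*8 = 1176 B
Final fragment needs no 8-byte alignment: it can carry up to MTU - header = 1180 B
Non-final fragments needed = ceil((payload - 1180) / 1176) = ceil(4077/1176) = ceil(3.4668) = 4
Number of fragments = 4 + 1 = 5
Fragment sizes (data): 4 * 1176 B + 553 B (last, 553 <= 1180 OK)
Total bytes sent = payload + n_frags * header = 5257 + 5*20 = 5257 + 100 = 5357 B

5, 5357


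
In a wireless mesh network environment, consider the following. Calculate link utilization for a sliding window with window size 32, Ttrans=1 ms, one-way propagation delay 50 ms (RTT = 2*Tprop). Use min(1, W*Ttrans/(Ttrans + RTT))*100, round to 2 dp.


Given: W = 32, Ttrans = 1 ms, RTT = 100 ms (= 2 * Tprop, Tprop = 50 ms)
Cycle time = Ttrans + RTT = 1 + 100 = 101 ms (first packet sent until its ACK returns)
W * Ttrans = 32 * 1 = 32 ms of sending per cycle
W * Ttrans / (Ttrans + RTT) = 32 / 101 = 0.316832
U = min(1, 0.316832) = 0.316832
U% = 31.68%

31.68


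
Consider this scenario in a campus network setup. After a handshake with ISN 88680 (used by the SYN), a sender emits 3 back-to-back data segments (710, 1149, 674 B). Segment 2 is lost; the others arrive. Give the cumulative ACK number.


SYN uses sequence number 88680; first data byte = ISN + 1 = 88681.
Segment 1: SEQ = 88681, len = 710 B, covers [88681, 89390]
Segment 2: SEQ = 89391, len = 1149 B, covers [89391, 90539] [LOST]
Segment 3: SEQ = 90540, len = 674 B, covers [90540, 91213]
In-order data received: bytes [88681, 89390] (segments 1..1).
Segment 2 missing -> gap begins at byte 89391; later segments buffered out of order.
Cumulative ACK = next expected in-order byte = 88681 + 710 = 89391

89391


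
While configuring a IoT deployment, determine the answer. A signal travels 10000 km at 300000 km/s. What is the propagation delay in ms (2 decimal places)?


Given: distance = 10000 km, speed = 300000 km/s
Delay = distance / speed = 10000 / 300000 seconds
Delay in ms = 10000 * 1000 / 300000
Delay = 33.3333 ms
Rounded to 2 dp = 33.33 ms

33.33


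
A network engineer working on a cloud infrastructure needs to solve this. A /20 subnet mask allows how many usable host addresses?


Given: subnet mask /20
Host bits = 32 - 20 = 12
Total addresses = 2^12 = 4096
Usable hosts = 4096 - 2 (network + broadcast) = 4094

4094


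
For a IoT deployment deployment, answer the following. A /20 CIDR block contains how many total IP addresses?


Given: CIDR prefix /20
Host bits = 32 - 20 = 12
Total addresses = 2^12 = 4096

4096


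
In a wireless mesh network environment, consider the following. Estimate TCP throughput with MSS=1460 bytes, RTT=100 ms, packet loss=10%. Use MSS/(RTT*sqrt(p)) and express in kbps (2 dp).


Given: MSS = 1460 bytes, RTT = 100 ms, loss = 10%
RTT in seconds = 100 / 1000 = 0.1
Loss rate = 10% = 0.1
sqrt(loss) = sqrt(0.1) = 0.316227766017
Throughput (bytes/s) = 1460 / (0.1 * 0.316227766017) = 46169.2538
Throughput (kbps) = 46169.2538 * 8 / 1000 = 369.354031 -> 369.35 kbps (2 dp)

369.35


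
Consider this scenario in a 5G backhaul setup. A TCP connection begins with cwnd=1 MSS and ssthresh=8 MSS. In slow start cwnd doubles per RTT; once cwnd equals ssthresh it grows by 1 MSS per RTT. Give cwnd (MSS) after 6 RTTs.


RTT 0: cwnd = 1 MSS (initial)
RTT 1: cwnd = 2 MSS (slow start, doubled)
RTT 2: cwnd = 4 MSS (slow start, doubled)
RTT 3: cwnd = 8 MSS (slow start, doubled)
RTT 4: cwnd = 9 MSS (congestion avoidance, +1)
RTT 5: cwnd = 10 MSS (congestion avoidance, +1)
RTT 6: cwnd = 11 MSS (congestion avoidance, +1)

11


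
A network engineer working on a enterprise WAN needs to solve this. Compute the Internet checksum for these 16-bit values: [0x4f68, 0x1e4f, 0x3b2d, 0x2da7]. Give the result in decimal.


Given words: [0x4f68, 0x1e4f, 0x3b2d, 0x2da7]
Step 1: Sum all words
Raw sum = 20328 + 7759 + 15149 + 11687 = 54923
One's complement = ~54923 & 0xFFFF = 10612

10612


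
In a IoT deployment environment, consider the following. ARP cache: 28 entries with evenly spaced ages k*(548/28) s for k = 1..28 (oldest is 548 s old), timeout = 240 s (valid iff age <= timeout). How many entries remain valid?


Ages are k * 548/28 s for k = 1..28 (spacing = 19.5714 s).
Entry k is valid iff k * 548/28 <= 240 iff k <= 28 * 240 / 548 = 12.2628
n_valid = floor(12.2628) = 12
(n_stale = 28 - 12 = 16)

12


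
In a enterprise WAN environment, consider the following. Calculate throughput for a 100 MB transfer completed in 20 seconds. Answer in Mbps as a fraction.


Given: file = 100 MB, time = 20 s
File in Mb = 100 * 8 = 800 Mb
Throughput = 800 / 20 Mbps
Throughput = 40 Mbps

40


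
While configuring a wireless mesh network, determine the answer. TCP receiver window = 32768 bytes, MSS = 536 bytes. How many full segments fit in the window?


Given: RWND = 32768 bytes, MSS = 536 bytes
Full segments = floor(RWND / MSS)
Full segments = floor(32768 / 536)
Full segments = floor(61.1343) = 61

61


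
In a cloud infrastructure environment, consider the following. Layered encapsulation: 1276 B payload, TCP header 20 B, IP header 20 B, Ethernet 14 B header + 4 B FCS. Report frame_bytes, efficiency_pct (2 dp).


TCP segment = 1276 + 20 = 1296 B
IP packet = 1296 + 20 = 1316 B
Ethernet frame = 1316 + 14 + 4 = 1334 B
Efficiency = app / frame = 1276 / 1334 = 0.956522 = 95.6522% -> 95.65% (2 dp)

1334, 95.65


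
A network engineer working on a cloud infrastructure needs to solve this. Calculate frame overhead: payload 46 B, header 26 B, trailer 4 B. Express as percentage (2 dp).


Given: payload = 46 B, header = 26 B, trailer = 4 B
Overhead bytes = header + trailer = 26 + 4 = 30
Total frame = payload + overhead = 46 + 30 = 76
Overhead % = 30 / 76 * 100 = 39.4737% -> 39.47% (2 dp)

39.47


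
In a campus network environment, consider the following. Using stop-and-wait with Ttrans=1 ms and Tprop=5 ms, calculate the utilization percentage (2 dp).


Given: Ttrans = 1 ms, Tprop = 5 ms
RTT = 2 * Tprop = 2 * 5 = 10 ms
U = Ttrans / (Ttrans + RTT)
U = 1 / (1 + 10)
U = 1 / 11 = 0.090909
U% = 9.09%

9.09


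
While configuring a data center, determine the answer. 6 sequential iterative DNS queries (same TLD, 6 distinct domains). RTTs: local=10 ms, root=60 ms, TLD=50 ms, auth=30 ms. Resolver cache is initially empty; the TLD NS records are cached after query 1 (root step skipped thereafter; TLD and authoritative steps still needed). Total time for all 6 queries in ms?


Lookup 1 (cold cache): local + root + TLD + auth = 10 + 60 + 50 + 30 = 150 ms
Lookups 2..6 (TLD NS cached -> skip root; new domain -> still ask TLD and auth): local + TLD + auth = 10 + 50 + 30 = 90 ms each
Remaining 5 lookups: 5 * 90 = 450 ms
Total = 150 + 450 = 600 ms

600


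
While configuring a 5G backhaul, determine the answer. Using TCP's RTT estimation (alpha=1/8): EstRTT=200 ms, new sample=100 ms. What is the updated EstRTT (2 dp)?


Given: EstRTT = 200 ms, SampleRTT = 100 ms, alpha = 1/8
New EstRTT = (1 - alpha) * EstRTT + alpha * SampleRTT
(7/8) * 200 = 175
(1/8) * 100 = 12.5
New EstRTT = 175 + 12.5 = 187.5 ms -> 187.50 ms (2 dp)

187.50


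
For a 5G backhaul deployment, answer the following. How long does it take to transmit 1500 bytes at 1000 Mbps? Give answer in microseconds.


Given: packet = 1500 bytes, bandwidth = 1000 Mbps
Packet in bits = 1500 * 8 = 12000 bits
Bandwidth = 1000 * 10^6 = 1000000000 bps
Time = 12000 / 1000000000 seconds
Time in us = 12000 * 10^6 / 1000000000 = 12

12


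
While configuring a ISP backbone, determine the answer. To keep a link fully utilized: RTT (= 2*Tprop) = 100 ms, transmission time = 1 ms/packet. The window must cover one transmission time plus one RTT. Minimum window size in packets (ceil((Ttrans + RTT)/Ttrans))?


Given: Ttrans = 1 ms, RTT = 100 ms (= 2 * Tprop, Tprop = 50 ms)
Time until first ACK returns = Ttrans + RTT = 1 + 100 = 101 ms
Need W * Ttrans >= Ttrans + RTT  ->  W >= (Ttrans + RTT) / Ttrans
(Ttrans + RTT) / Ttrans = 101 / 1 = 101
W_min = ceil(101) = 101

101


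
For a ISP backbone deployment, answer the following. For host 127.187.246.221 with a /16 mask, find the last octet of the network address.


Given: IP = 127.187.246.221, prefix = /16
Subnet mask = 255.255.0.0
Last octet of IP: 221
Last octet of mask: 0
Network last octet = 221 AND 0 = 0

0


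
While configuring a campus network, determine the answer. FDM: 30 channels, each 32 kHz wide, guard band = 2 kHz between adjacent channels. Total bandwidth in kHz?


Given: 30 channels, 32 kHz each, guard = 2 kHz
Channel bandwidth = 30 * 32 = 960 kHz
Guard bands = 29 gaps * 2 kHz = 58 kHz
Total = 960 + 58 = 1018 kHz

1018


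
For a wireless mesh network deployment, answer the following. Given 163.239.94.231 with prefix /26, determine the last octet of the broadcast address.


Given: IP = 163.239.94.231, prefix = /26
Host bits = 32 - 26 = 6
Network last octet = 231 AND mask = 192
Host part size = 2^6 - 1 = 63
Broadcast last octet = 192 OR 63 = 255

255


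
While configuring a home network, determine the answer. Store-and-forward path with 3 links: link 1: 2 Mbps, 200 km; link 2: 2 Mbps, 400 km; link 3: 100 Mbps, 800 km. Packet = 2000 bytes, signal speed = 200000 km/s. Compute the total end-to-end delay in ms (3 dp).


Packet = 2000 bytes = 16000 bits. Store-and-forward: sum (t_trans + t_prop) per link.
Link 1: t_trans = 16000/(2*10^6) s = 8.0000 ms; t_prop = 200/200000 s = 1.0000 ms; subtotal = 9.0000 ms
Link 2: t_trans = 16000/(2*10^6) s = 8.0000 ms; t_prop = 400/200000 s = 2.0000 ms; subtotal = 10.0000 ms
Link 3: t_trans = 16000/(100*10^6) s = 0.1600 ms; t_prop = 800/200000 s = 4.0000 ms; subtotal = 4.1600 ms
End-to-end = 9.0000 + 10.0000 + 4.1600 = 23.1600 ms -> 23.160 ms (3 dp)

23.160


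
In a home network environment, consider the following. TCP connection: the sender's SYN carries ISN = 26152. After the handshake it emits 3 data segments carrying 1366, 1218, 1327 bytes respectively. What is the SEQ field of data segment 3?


The SYN occupies sequence number ISN = 26152, so the first data byte is ISN + 1 = 26153.
SEQ of data segment i = (ISN + 1) + sum of payload sizes of segments 1..i-1.
Segment 1: SEQ = 26153, payload = 1366 bytes
Segment 2: SEQ = 27519, payload = 1218 bytes
Segment 3: SEQ = 28737, payload = 1327 bytes
SEQ of segment 3 = 26153 + 1366 + 1218 = 28737

28737


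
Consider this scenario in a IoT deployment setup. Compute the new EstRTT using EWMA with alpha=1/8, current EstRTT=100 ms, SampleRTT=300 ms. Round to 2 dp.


Given: EstRTT = 100 ms, SampleRTT = 300 ms, alpha = 1/8
New EstRTT = (1 - alpha) * EstRTT + alpha * SampleRTT
(7/8) * 100 = 87.5
(1/8) * 300 = 37.5
New EstRTT = 87.5 + 37.5 = 125 ms -> 125.00 ms (2 dp)

125.00


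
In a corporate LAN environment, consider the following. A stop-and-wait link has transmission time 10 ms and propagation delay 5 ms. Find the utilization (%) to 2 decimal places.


Given: Ttrans = 10 ms, Tprop = 5 ms
RTT = 2 * Tprop = 2 * 5 = 10 ms
U = Ttrans / (Ttrans + RTT)
U = 10 / (10 + 10)
U = 10 / 20 = 0.5
U% = 50.00%

50.00


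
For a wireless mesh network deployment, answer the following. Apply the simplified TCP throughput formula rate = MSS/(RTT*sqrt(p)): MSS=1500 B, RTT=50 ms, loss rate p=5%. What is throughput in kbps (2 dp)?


Given: MSS = 1500 bytes, RTT = 50 ms, loss = 5%
RTT in seconds = 50 / 1000 = 0.05
Loss rate = 5% = 0.05
sqrt(loss) = sqrt(0.05) = 0.223606797750
Throughput (bytes/s) = 1500 / (0.05 * 0.223606797750) = 134164.0786
Throughput (kbps) = 134164.0786 * 8 / 1000 = 1073.312629 -> 1073.31 kbps (2 dp)

1073.31


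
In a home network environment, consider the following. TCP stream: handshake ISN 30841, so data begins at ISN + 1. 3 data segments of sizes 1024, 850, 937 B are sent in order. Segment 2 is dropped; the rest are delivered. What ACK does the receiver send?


SYN uses sequence number 30841; first data byte = ISN + 1 = 30842.
Segment 1: SEQ = 30842, len = 1024 B, covers [30842, 31865]
Segment 2: SEQ = 31866, len = 850 B, covers [31866, 32715] [LOST]
Segment 3: SEQ = 32716, len = 937 B, covers [32716, 33652]
In-order data received: bytes [30842, 31865] (segments 1..1).
Segment 2 missing -> gap begins at byte 31866; later segments buffered out of order.
Cumulative ACK = next expected in-order byte = 30842 + 1024 = 31866

31866


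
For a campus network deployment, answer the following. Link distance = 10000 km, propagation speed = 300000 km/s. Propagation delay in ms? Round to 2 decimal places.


Given: distance = 10000 km, speed = 300000 km/s
Delay = distance / speed = 10000 / 300000 seconds
Delay in ms = 10000 * 1000 / 300000
Delay = 33.3333 ms
Rounded to 2 dp = 33.33 ms

33.33


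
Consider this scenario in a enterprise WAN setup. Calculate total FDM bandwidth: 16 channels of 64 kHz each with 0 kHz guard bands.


Given: 16 channels, 64 kHz each, guard = 0 kHz
Channel bandwidth = 16 * 64 = 1024 kHz
Guard bands = 15 gaps * 0 kHz = 0 kHz
Total = 1024 + 0 = 1024 kHz

1024


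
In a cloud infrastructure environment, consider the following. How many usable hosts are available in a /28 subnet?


Given: subnet mask /28
Host bits = 32 - 28 = 4
Total addresses = 2^4 = 16
Usable hosts = 16 - 2 (network + broadcast) = 14

14


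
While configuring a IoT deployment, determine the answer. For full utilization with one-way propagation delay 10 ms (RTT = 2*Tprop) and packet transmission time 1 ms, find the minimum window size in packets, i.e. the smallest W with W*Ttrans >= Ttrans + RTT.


Given: Ttrans = 1 ms, RTT = 20 ms (= 2 * Tprop, Tprop = 10 ms)
Time until first ACK returns = Ttrans + RTT = 1 + 20 = 21 ms
Need W * Ttrans >= Ttrans + RTT  ->  W >= (Ttrans + RTT) / Ttrans
(Ttrans + RTT) / Ttrans = 21 / 1 = 21
W_min = ceil(21) = 21

21


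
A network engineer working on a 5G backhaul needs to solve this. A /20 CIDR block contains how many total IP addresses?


Given: CIDR prefix /20
Host bits = 32 - 20 = 12
Total addresses = 2^12 = 4096

4096


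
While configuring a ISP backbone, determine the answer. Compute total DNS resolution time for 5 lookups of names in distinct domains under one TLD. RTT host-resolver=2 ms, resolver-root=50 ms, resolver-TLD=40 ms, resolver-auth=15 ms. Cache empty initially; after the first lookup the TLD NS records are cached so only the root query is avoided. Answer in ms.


Lookup 1 (cold cache): local + root + TLD + auth = 2 + 50 + 40 + 15 = 107 ms
Lookups 2..5 (TLD NS cached -> skip root; new domain -> still ask TLD and auth): local + TLD + auth = 2 + 40 + 15 = 57 ms each
Remaining 4 lookups: 4 * 57 = 228 ms
Total = 107 + 228 = 335 ms

335


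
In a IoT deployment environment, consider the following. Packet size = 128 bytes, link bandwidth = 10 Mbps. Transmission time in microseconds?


Given: packet = 128 bytes, bandwidth = 10 Mbps
Packet in bits = 128 * 8 = 1024 bits
Bandwidth = 10 * 10^6 = 10000000 bps
Time = 1024 / 10000000 seconds
Time in us = 1024 * 10^6 / 10000000 = 102.4

102.4


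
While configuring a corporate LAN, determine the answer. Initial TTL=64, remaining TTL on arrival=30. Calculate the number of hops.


Given: initial TTL = 64, received TTL = 30
Hops = initial TTL - received TTL
Hops = 64 - 30 = 34

34


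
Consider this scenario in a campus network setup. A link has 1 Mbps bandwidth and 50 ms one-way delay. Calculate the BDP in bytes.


Given: bandwidth = 1 Mbps, delay = 50 ms
BDP in bits = 1 * 10^6 * 50 / 1000
BDP in bits = 50000
BDP in bytes = 50000 / 8 = 6250

6250


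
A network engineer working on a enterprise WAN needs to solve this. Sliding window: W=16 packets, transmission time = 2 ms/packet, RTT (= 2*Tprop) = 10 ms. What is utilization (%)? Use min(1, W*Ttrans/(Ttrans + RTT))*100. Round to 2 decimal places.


Given: W = 16, Ttrans = 2 ms, RTT = 10 ms (= 2 * Tprop, Tprop = 5 ms)
Cycle time = Ttrans + RTT = 2 + 10 = 12 ms (first packet sent until its ACK returns)
W * Ttrans = 16 * 2 = 32 ms of sending per cycle
W * Ttrans / (Ttrans + RTT) = 32 / 12 = 2.666667
U = min(1, 2.666667) = 1.000000
U% = 100.00%

100.00


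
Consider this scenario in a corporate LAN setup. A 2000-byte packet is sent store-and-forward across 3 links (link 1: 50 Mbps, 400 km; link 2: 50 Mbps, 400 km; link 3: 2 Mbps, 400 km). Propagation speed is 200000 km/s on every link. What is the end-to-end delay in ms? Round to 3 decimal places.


Packet = 2000 bytes = 16000 bits. Store-and-forward: sum (t_trans + t_prop) per link.
Link 1: t_trans = 16000/(50*10^6) s = 0.3200 ms; t_prop = 400/200000 s = 2.0000 ms; subtotal = 2.3200 ms
Link 2: t_trans = 16000/(50*10^6) s = 0.3200 ms; t_prop = 400/200000 s = 2.0000 ms; subtotal = 2.3200 ms
Link 3: t_trans = 16000/(2*10^6) s = 8.0000 ms; t_prop = 400/200000 s = 2.0000 ms; subtotal = 10.0000 ms
End-to-end = 2.3200 + 2.3200 + 10.0000 = 14.6400 ms -> 14.640 ms (3 dp)

14.640


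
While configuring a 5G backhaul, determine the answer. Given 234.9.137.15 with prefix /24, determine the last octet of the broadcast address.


Given: IP = 234.9.137.15, prefix = /24
Host bits = 32 - 24 = 8
Network last octet = 15 AND mask = 0
Host part size = 2^8 - 1 = 255
Broadcast last octet = 0 OR 255 = 255

255


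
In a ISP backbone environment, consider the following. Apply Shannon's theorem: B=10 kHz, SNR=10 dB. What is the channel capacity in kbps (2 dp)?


Given: B = 10 kHz, SNR = 10 dB
SNR linear = 10^(10/10) = 10
1 + SNR = 11
log2(11) = 3.4594316186
C = 10 * 1000 * 3.4594316186 = 34594.3162 bps
C = 34.594316 kbps -> 34.59 kbps (2 dp)

34.59


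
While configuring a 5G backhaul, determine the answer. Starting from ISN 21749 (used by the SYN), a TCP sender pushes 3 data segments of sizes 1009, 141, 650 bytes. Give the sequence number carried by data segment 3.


The SYN occupies sequence number ISN = 21749, so the first data byte is ISN + 1 = 21750.
SEQ of data segment i = (ISN + 1) + sum of payload sizes of segments 1..i-1.
Segment 1: SEQ = 21750, payload = 1009 bytes
Segment 2: SEQ = 22759, payload = 141 bytes
Segment 3: SEQ = 22900, payload = 650 bytes
SEQ of segment 3 = 21750 + 1009 + 141 = 22900

22900


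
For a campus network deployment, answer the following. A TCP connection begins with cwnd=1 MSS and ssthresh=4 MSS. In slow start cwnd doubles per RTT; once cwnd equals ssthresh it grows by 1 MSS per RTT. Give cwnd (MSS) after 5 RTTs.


RTT 0: cwnd = 1 MSS (initial)
RTT 1: cwnd = 2 MSS (slow start, doubled)
RTT 2: cwnd = 4 MSS (slow start, doubled)
RTT 3: cwnd = 5 MSS (congestion avoidance, +1)
RTT 4: cwnd = 6 MSS (congestion avoidance, +1)
RTT 5: cwnd = 7 MSS (congestion avoidance, +1)

7


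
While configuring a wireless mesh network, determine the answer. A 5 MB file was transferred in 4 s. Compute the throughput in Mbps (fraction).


Given: file = 5 MB, time = 4 s
File in Mb = 5 * 8 = 40 Mb
Throughput = 40 / 4 Mbps
Throughput = 10 Mbps

10


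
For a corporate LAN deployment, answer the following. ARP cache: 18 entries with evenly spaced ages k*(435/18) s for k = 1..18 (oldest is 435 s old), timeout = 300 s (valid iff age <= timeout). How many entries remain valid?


Ages are k * 435/18 s for k = 1..18 (spacing = 24.1667 s).
Entry k is valid iff k * 435/18 <= 300 iff k <= 18 * 300 / 435 = 12.4138
n_valid = floor(12.4138) = 12
(n_stale = 18 - 12 = 6)

12


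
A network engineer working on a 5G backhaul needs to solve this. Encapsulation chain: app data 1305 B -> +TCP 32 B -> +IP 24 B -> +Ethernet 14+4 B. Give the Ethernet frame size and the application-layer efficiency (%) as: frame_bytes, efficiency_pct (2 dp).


TCP segment = 1305 + 32 = 1337 B
IP packet = 1337 + 24 = 1361 B
Ethernet frame = 1361 + 14 + 4 = 1379 B
Efficiency = app / frame = 1305 / 1379 = 0.946338 = 94.6338% -> 94.63% (2 dp)

1379, 94.63


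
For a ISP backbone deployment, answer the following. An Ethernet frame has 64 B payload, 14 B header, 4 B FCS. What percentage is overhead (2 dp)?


Given: payload = 64 B, header = 14 B, trailer = 4 B
Overhead bytes = header + trailer = 14 + 4 = 18
Total frame = payload + overhead = 64 + 18 = 82
Overhead % = 18 / 82 * 100 = 21.9512% -> 21.95% (2 dp)

21.95


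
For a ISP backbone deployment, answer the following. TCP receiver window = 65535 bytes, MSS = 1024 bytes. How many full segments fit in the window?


Given: RWND = 65535 bytes, MSS = 1024 bytes
Full segments = floor(RWND / MSS)
Full segments = floor(65535 / 1024)
Full segments = floor(63.999) = 63

63


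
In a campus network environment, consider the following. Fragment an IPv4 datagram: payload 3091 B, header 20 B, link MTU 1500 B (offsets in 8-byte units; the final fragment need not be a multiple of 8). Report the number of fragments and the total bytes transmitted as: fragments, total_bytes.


Max data per non-final fragment = floor((MTU - header)/8)*8 = floor((1500 - 20)/8)*8 = floor(1480/8)*8 = 1480 B
Final fragment needs no 8-byte alignment: it can carry up to MTU - header = 1480 B
Non-final fragments needed = ceil((payload - 1480) / 1480) = ceil(1611/1480) = ceil(1.0885) = 2
Number of fragments = 2 + 1 = 3
Fragment sizes (data): 2 * 1480 B + 131 B (last, 131 <= 1480 OK)
Total bytes sent = payload + n_frags * header = 3091 + 3*20 = 3091 + 60 = 3151 B

3, 3151


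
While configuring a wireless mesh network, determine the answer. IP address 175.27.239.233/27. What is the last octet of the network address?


Given: IP = 175.27.239.233, prefix = /27
Subnet mask = 255.255.255.224
Last octet of IP: 233
Last octet of mask: 224
Network last octet = 233 AND 224 = 224

224


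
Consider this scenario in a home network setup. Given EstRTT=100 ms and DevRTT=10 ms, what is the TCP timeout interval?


Given: EstRTT = 100 ms, DevRTT = 10 ms
Timeout = EstRTT + 4 * DevRTT
4 * DevRTT = 4 * 10 = 40
Timeout = 100 + 40 = 140 ms

140


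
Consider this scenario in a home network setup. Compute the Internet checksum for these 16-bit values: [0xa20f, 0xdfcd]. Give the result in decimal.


Given words: [0xa20f, 0xdfcd]
Step 1: Sum all words
Raw sum = 41487 + 57293 = 98780
Step 2: Fold carry: (33244 + 1) = 33245
One's complement = ~33245 & 0xFFFF = 32290

32290


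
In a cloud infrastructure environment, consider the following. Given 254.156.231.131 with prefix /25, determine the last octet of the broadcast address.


Given: IP = 254.156.231.131, prefix = /25
Host bits = 32 - 25 = 7
Network last octet = 131 AND mask = 128
Host part size = 2^7 - 1 = 127
Broadcast last octet = 128 OR 127 = 255

255


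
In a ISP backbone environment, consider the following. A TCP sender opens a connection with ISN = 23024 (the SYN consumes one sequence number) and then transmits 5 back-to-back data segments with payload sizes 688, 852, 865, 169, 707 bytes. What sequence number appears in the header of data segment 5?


The SYN occupies sequence number ISN = 23024, so the first data byte is ISN + 1 = 23025.
SEQ of data segment i = (ISN + 1) + sum of payload sizes of segments 1..i-1.
Segment 1: SEQ = 23025, payload = 688 bytes
Segment 2: SEQ = 23713, payload = 852 bytes
Segment 3: SEQ = 24565, payload = 865 bytes
Segment 4: SEQ = 25430, payload = 169 bytes
Segment 5: SEQ = 25599, payload = 707 bytes
SEQ of segment 5 = 23025 + 688 + 852 + 865 + 169 = 25599

25599


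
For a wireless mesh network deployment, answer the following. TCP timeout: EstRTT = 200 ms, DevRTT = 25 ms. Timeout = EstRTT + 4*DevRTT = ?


Given: EstRTT = 200 ms, DevRTT = 25 ms
Timeout = EstRTT + 4 * DevRTT
4 * DevRTT = 4 * 25 = 100
Timeout = 200 + 100 = 300 ms

300


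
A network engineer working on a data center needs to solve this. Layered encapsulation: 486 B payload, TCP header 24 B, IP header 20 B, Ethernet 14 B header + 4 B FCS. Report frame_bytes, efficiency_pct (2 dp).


TCP segment = 486 + 24 = 510 B
IP packet = 510 + 20 = 530 B
Ethernet frame = 530 + 14 + 4 = 548 B
Efficiency = app / frame = 486 / 548 = 0.886861 = 88.6861% -> 88.69% (2 dp)

548, 88.69


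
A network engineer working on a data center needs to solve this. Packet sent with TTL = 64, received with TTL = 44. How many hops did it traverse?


Given: initial TTL = 64, received TTL = 44
Hops = initial TTL - received TTL
Hops = 64 - 44 = 20

20


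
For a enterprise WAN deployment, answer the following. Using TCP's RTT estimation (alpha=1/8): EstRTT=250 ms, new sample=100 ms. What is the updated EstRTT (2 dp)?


Given: EstRTT = 250 ms, SampleRTT = 100 ms, alpha = 1/8
New EstRTT = (1 - alpha) * EstRTT + alpha * SampleRTT
(7/8) * 250 = 218.75
(1/8) * 100 = 12.5
New EstRTT = 218.75 + 12.5 = 231.25 ms -> 231.25 ms (2 dp)

231.25


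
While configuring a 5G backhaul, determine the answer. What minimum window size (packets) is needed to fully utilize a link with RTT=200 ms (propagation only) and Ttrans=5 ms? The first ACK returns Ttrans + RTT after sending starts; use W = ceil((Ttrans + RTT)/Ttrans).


Given: Ttrans = 5 ms, RTT = 200 ms (= 2 * Tprop, Tprop = 100 ms)
Time until first ACK returns = Ttrans + RTT = 5 + 200 = 205 ms
Need W * Ttrans >= Ttrans + RTT  ->  W >= (Ttrans + RTT) / Ttrans
(Ttrans + RTT) / Ttrans = 205 / 5 = 41
W_min = ceil(41) = 41

41


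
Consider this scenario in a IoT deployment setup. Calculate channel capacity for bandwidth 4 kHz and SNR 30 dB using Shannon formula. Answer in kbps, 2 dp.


Given: B = 4 kHz, SNR = 30 dB
SNR linear = 10^(30/10) = 1000
1 + SNR = 1001
log2(1001) = 9.9672262588
C = 4 * 1000 * 9.9672262588 = 39868.9050 bps
C = 39.868905 kbps -> 39.87 kbps (2 dp)

39.87


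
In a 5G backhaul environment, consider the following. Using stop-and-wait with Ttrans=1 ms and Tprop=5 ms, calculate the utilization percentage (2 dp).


Given: Ttrans = 1 ms, Tprop = 5 ms
RTT = 2 * Tprop = 2 * 5 = 10 ms
U = Ttrans / (Ttrans + RTT)
U = 1 / (1 + 10)
U = 1 / 11 = 0.090909
U% = 9.09%

9.09


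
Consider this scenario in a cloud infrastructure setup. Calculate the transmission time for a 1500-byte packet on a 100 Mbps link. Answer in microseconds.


Given: packet = 1500 bytes, bandwidth = 100 Mbps
Packet in bits = 1500 * 8 = 12000 bits
Bandwidth = 100 * 10^6 = 100000000 bps
Time = 12000 / 100000000 seconds
Time in us = 12000 * 10^6 / 100000000 = 120

120


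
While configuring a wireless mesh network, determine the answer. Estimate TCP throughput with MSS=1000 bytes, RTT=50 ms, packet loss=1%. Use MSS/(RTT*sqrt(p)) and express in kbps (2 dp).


Given: MSS = 1000 bytes, RTT = 50 ms, loss = 1%
RTT in seconds = 50 / 1000 = 0.05
Loss rate = 1% = 0.01
sqrt(loss) = sqrt(0.01) = 0.1
Throughput (bytes/s) = 1000 / (0.05 * 0.1) = 200000.0000
Throughput (kbps) = 200000.0000 * 8 / 1000 = 1600.000000 -> 1600.00 kbps (2 dp)

1600.00


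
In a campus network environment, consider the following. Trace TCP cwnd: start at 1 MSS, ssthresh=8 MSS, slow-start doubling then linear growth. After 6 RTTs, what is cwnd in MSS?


RTT 0: cwnd = 1 MSS (initial)
RTT 1: cwnd = 2 MSS (slow start, doubled)
RTT 2: cwnd = 4 MSS (slow start, doubled)
RTT 3: cwnd = 8 MSS (slow start, doubled)
RTT 4: cwnd = 9 MSS (congestion avoidance, +1)
RTT 5: cwnd = 10 MSS (congestion avoidance, +1)
RTT 6: cwnd = 11 MSS (congestion avoidance, +1)

11


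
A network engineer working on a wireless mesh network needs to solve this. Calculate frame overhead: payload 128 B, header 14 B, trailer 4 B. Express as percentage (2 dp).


Given: payload = 128 B, header = 14 B, trailer = 4 B
Overhead bytes = header + trailer = 14 + 4 = 18
Total frame = payload + overhead = 128 + 18 = 146
Overhead % = 18 / 146 * 100 = 12.3288% -> 12.33% (2 dp)

12.33


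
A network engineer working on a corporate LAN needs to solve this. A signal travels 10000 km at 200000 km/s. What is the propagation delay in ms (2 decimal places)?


Given: distance = 10000 km, speed = 200000 km/s
Delay = distance / speed = 10000 / 200000 seconds
Delay in ms = 10000 * 1000 / 200000
Delay = 50.0000 ms
Rounded to 2 dp = 50.00 ms

50.00


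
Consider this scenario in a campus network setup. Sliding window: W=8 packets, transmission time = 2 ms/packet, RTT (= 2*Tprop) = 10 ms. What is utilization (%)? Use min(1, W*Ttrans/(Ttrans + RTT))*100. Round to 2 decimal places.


Given: W = 8, Ttrans = 2 ms, RTT = 10 ms (= 2 * Tprop, Tprop = 5 ms)
Cycle time = Ttrans + RTT = 2 + 10 = 12 ms (first packet sent until its ACK returns)
W * Ttrans = 8 * 2 = 16 ms of sending per cycle
W * Ttrans / (Ttrans + RTT) = 16 / 12 = 1.333333
U = min(1, 1.333333) = 1.000000
U% = 100.00%

100.00


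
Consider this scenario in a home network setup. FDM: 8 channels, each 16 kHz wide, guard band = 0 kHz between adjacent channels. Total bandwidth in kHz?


Given: 8 channels, 16 kHz each, guard = 0 kHz
Channel bandwidth = 8 * 16 = 128 kHz
Guard bands = 7 gaps * 0 kHz = 0 kHz
Total = 128 + 0 = 128 kHz

128


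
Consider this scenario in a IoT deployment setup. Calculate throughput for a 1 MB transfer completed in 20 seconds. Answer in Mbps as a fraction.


Given: file = 1 MB, time = 20 s
File in Mb = 1 * 8 = 8 Mb
Throughput = 8 / 20 Mbps
Throughput = 2/5 Mbps

2/5


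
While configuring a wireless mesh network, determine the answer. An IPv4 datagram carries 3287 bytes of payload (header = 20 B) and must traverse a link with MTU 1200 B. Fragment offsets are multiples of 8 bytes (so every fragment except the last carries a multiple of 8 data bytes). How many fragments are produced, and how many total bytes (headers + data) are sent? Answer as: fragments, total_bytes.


Max data per non-final fragment = floor((MTU - header)/8)*8 = floor((1200 - 20)/8)*8 = floor(1180/8)*8 = 1176 B
Final fragment needs no 8-byte alignment: it can carry up to MTU - header = 1180 B
Non-final fragments needed = ceil((payload - 1180) / 1176) = ceil(2107/1176) = ceil(1.7917) = 2
Number of fragments = 2 + 1 = 3
Fragment sizes (data): 2 * 1176 B + 935 B (last, 935 <= 1180 OK)
Total bytes sent = payload + n_frags * header = 3287 + 3*20 = 3287 + 60 = 3347 B

3, 3347
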